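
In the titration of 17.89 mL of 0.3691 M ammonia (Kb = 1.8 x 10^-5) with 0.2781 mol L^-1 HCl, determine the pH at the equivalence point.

5.03

n(NH3) = 0.3691 x 0.01789 = 0.006603 mol; V(HCl) at equivalence = 0.006603/0.2781 = 0.02374 L.
At equivalence the base is fully converted to NH4+; total volume = 0.04163 L, so [NH4+] = 0.006603/0.04163 = 0.1586 M.
Ka(NH4+) = Kw/Kb = 1.0e-14 / 1.8 x 10^-5 = 5.56e-10.
[H^+] = sqrt(Ka x [NH4+]) = sqrt(5.56e-10 x 0.1586) = 9.39e-6 M.
pH = -log(9.39e-6) = 5.03.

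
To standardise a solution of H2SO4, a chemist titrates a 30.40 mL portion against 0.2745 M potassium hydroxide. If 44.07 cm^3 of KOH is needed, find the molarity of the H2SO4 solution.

n(KOH) delivered = 0.2745 x 0.04407 = 0.01210 mol.
The reaction is 1 H2SO4 + 2 KOH, so n(H2SO4) = 0.01210 x 1/2 = 0.006049 mol.
[H2SO4] = 0.006049 mol / 0.03040 L = 0.199 M.

0.199 M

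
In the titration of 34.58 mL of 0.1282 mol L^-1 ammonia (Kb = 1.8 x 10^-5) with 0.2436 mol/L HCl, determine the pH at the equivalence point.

n(NH3) = 0.1282 x 0.03458 = 0.004433 mol; V(HCl) at equivalence = 0.004433/0.2436 = 0.01820 L.
At equivalence the base is fully converted to NH4+; total volume = 0.05278 L, so [NH4+] = 0.004433/0.05278 = 0.08400 M.
Ka(NH4+) = Kw/Kb = 1.0e-14 / 1.8 x 10^-5 = 5.56e-10.
[H^+] = sqrt(Ka x [NH4+]) = sqrt(5.56e-10 x 0.08400) = 6.83e-6 M.
pH = -log(6.83e-6) = 5.17.

5.17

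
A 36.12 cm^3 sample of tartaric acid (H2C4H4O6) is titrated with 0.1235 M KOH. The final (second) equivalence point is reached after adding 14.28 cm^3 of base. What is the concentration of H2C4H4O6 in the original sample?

0.0244 M

n(KOH) = 0.1235 x 0.01428 = 0.001764 mol.
At the final (second) equivalence point, 2 mol OH^- react per mol H2C4H4O6, so n(H2C4H4O6) = 0.001764 / 2 = 0.0008818 mol.
[H2C4H4O6] = 0.0008818 / 0.03612 L = 0.0244 M.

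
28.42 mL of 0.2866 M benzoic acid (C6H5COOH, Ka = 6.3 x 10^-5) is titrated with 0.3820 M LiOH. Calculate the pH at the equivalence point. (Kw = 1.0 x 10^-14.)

8.71

n(C6H5COOH) = 0.2866 x 0.02842 = 0.008145 mol; V(LiOH) at equivalence = 0.008145/0.3820 = 0.02132 L.
At equivalence all the acid is converted to C6H5COO-; total volume = 0.02842 + 0.02132 = 0.04974 L, so [C6H5COO-] = 0.008145/0.04974 = 0.1637 M.
Kb = Kw/Ka = 1.0e-14 / 6.3 x 10^-5 = 1.59e-10.
[OH^-] = sqrt(Kb x [C6H5COO-]) = sqrt(1.59e-10 x 0.1637) = 5.10e-6 M.
pOH = 5.29, so pH = 14.00 - 5.29 = 8.71.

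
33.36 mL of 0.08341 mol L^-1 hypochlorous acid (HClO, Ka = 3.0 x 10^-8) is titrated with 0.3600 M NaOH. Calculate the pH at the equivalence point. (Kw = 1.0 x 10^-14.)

n(HClO) = 0.08341 x 0.03336 = 0.002783 mol; V(NaOH) at equivalence = 0.002783/0.3600 = 0.007729 L.
At equivalence all the acid is converted to ClO-; total volume = 0.03336 + 0.007729 = 0.04109 L, so [ClO-] = 0.002783/0.04109 = 0.06772 M.
Kb = Kw/Ka = 1.0e-14 / 3.0 x 10^-8 = 3.33e-7.
[OH^-] = sqrt(Kb x [ClO-]) = sqrt(3.33e-7 x 0.06772) = 0.000150 M.
pOH = 3.82, so pH = 14.00 - 3.82 = 10.18.

10.18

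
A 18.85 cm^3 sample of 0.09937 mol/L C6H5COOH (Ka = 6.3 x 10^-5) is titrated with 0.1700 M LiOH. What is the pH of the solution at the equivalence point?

8.50

n(C6H5COOH) = 0.09937 x 0.01885 = 0.001873 mol; V(LiOH) at equivalence = 0.001873/0.1700 = 0.01102 L.
At equivalence all the acid is converted to C6H5COO-; total volume = 0.01885 + 0.01102 = 0.02987 L, so [C6H5COO-] = 0.001873/0.02987 = 0.06271 M.
Kb = Kw/Ka = 1.0e-14 / 6.3 x 10^-5 = 1.59e-10.
[OH^-] = sqrt(Kb x [C6H5COO-]) = sqrt(1.59e-10 x 0.06271) = 3.16e-6 M.
pOH = 5.50, so pH = 14.00 - 5.50 = 8.50.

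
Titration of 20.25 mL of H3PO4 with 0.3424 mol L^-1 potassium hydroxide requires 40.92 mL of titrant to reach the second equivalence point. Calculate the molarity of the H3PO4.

n(KOH) = 0.3424 x 0.04092 = 0.01401 mol.
At the second equivalence point, 2 mol OH^- react per mol H3PO4, so n(H3PO4) = 0.01401 / 2 = 0.007006 mol.
[H3PO4] = 0.007006 / 0.02025 L = 0.346 M.

0.346 M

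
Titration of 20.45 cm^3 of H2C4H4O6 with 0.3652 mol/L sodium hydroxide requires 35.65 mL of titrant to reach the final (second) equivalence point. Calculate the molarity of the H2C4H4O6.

0.318 M

n(NaOH) = 0.3652 x 0.03565 = 0.01302 mol.
At the final (second) equivalence point, 2 mol OH^- react per mol H2C4H4O6, so n(H2C4H4O6) = 0.01302 / 2 = 0.006510 mol.
[H2C4H4O6] = 0.006510 / 0.02045 L = 0.318 M.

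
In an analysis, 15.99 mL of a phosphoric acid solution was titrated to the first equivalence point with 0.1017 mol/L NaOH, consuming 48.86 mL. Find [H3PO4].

0.311 M

n(NaOH) = 0.1017 x 0.04886 = 0.004969 mol.
At the first equivalence point, 1 mol OH^- react per mol H3PO4, so n(H3PO4) = 0.004969 / 1 = 0.004969 mol.
[H3PO4] = 0.004969 / 0.01599 L = 0.311 M.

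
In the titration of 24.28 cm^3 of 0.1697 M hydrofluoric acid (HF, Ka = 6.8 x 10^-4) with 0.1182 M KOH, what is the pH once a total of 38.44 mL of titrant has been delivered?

11.83

n(acid) = 0.1697 x 0.02428 = 0.004120 mol; n(KOH) added = 0.1182 x 0.03844 = 0.004544 mol.
Base is in excess by 0.004544 - 0.004120 = 0.0004233 mol in a total volume of 0.06272 L.
[OH^-] = 0.0004233/0.06272 = 0.006749 M, so pOH = 2.17 and pH = 14.00 - 2.17 = 11.83.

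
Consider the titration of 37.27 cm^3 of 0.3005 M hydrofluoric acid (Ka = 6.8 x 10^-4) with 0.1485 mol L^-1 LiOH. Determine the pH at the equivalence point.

8.08

n(HF) = 0.3005 x 0.03727 = 0.01120 mol; V(LiOH) at equivalence = 0.01120/0.1485 = 0.07542 L.
At equivalence all the acid is converted to F-; total volume = 0.03727 + 0.07542 = 0.1127 L, so [F-] = 0.01120/0.1127 = 0.09939 M.
Kb = Kw/Ka = 1.0e-14 / 6.8 x 10^-4 = 1.47e-11.
[OH^-] = sqrt(Kb x [F-]) = sqrt(1.47e-11 x 0.09939) = 1.21e-6 M.
pOH = 5.92, so pH = 14.00 - 5.92 = 8.08.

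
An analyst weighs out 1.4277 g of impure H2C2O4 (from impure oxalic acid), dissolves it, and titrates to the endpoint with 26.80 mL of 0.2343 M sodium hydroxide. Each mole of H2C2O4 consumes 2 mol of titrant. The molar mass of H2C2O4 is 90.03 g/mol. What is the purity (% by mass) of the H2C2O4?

n(NaOH) = 0.2343 x 0.02680 = 0.006279 mol.
n(H2C2O4) = 0.006279 / 2 = 0.003140 mol.
mass of H2C2O4 = 0.003140 x 90.03 = 0.2827 g.
% purity = 0.2827 / 1.4277 x 100 = 19.8%.

19.8%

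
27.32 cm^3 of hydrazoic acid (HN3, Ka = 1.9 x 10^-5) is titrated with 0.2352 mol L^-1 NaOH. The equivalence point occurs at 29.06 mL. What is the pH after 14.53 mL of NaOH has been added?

14.53 mL is exactly half the equivalence volume (29.06/2), i.e. the half-equivalence point.
There, n(HA) = n(A^-), so pH = pKa = -log(1.9 x 10^-5) = 4.72.

4.72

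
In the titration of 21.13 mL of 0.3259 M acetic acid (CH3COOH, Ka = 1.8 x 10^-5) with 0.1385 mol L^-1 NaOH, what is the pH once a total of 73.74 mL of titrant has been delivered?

n(acid) = 0.3259 x 0.02113 = 0.006886 mol; n(NaOH) added = 0.1385 x 0.07374 = 0.01021 mol.
Base is in excess by 0.01021 - 0.006886 = 0.003327 mol in a total volume of 0.09487 L.
[OH^-] = 0.003327/0.09487 = 0.03507 M, so pOH = 1.46 and pH = 14.00 - 1.46 = 12.54.

12.54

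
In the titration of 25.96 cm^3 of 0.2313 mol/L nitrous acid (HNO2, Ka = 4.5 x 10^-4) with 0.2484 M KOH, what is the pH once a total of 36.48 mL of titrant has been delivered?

n(acid) = 0.2313 x 0.02596 = 0.006005 mol; n(KOH) added = 0.2484 x 0.03648 = 0.009062 mol.
Base is in excess by 0.009062 - 0.006005 = 0.003057 mol in a total volume of 0.06244 L.
[OH^-] = 0.003057/0.06244 = 0.04896 M, so pOH = 1.31 and pH = 14.00 - 1.31 = 12.69.

12.69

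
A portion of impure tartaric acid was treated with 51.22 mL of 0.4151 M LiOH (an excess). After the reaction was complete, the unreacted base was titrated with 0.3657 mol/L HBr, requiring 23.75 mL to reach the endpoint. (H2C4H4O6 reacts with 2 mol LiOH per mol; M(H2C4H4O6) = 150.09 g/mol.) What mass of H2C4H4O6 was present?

0.944 g

Total n(LiOH) added = 0.4151 x 0.05122 = 0.02126 mol.
n(HBr) used = 0.3657 x 0.02375 = 0.008685 mol, which equals the excess n(LiOH).
So n(LiOH) consumed by the sample = 0.02126 - 0.008685 = 0.01258 mol.
n(H2C4H4O6) = 0.01258 / 2 = 0.006288 mol.
mass = 0.006288 mol x 150.09 g/mol = 0.944 g.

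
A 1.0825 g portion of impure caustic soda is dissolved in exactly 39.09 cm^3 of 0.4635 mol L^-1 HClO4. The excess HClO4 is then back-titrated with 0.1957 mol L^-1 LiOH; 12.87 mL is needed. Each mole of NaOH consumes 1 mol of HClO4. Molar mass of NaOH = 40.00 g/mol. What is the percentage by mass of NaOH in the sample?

Total n(HClO4) added = 0.4635 x 0.03909 = 0.01812 mol.
n(LiOH) used = 0.1957 x 0.01287 = 0.002519 mol, which equals the excess n(HClO4).
So n(HClO4) consumed by the sample = 0.01812 - 0.002519 = 0.01560 mol.
n(NaOH) = 0.01560 / 1 = 0.01560 mol.
mass NaOH = 0.01560 x 40.00 = 0.6240 g, so %NaOH = 0.6240/1.0825 x 100 = 57.6%.

57.6%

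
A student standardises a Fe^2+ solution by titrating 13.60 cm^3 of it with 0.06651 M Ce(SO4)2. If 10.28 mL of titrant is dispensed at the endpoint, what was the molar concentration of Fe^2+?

0.0503 M

n(Ce(SO4)2) = 0.06651 x 0.01028 = 0.0006837 mol.
From the balanced equation, 1 mol Ce(SO4)2 reacts with 1 mol Fe^2+, so n(Fe^2+) = 0.0006837 x 1/1 = 0.0006837 mol.
[Fe^2+] = 0.0006837 / 0.01360 L = 0.0503 M.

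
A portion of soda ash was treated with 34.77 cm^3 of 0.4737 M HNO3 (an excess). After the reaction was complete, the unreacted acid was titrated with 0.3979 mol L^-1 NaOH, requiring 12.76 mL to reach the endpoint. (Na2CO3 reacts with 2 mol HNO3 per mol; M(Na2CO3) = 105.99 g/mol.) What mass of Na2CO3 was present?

0.604 g

Total n(HNO3) added = 0.4737 x 0.03477 = 0.01647 mol.
n(NaOH) used = 0.3979 x 0.01276 = 0.005077 mol, which equals the excess n(HNO3).
So n(HNO3) consumed by the sample = 0.01647 - 0.005077 = 0.01139 mol.
n(Na2CO3) = 0.01139 / 2 = 0.005697 mol.
mass = 0.005697 mol x 105.99 g/mol = 0.604 g.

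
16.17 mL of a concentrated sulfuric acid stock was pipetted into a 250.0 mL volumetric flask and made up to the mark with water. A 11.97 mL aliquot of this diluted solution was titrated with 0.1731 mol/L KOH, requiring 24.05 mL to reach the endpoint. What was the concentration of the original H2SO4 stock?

2.69 M

n(KOH) = 0.1731 x 0.02405 = 0.004163 mol.
n(H2SO4) in the aliquot = 0.004163 x 1/2 = 0.002082 mol.
[diluted H2SO4] = 0.002082 / 0.01197 = 0.1739 M.
Dilution factor = 250.0/16.17 = 15.46, so [stock] = 0.1739 x 15.46 = 2.69 M.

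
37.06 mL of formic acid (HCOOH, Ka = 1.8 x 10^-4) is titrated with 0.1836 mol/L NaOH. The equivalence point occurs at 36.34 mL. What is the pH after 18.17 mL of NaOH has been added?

18.17 mL is exactly half the equivalence volume (36.34/2), i.e. the half-equivalence point.
There, n(HA) = n(A^-), so pH = pKa = -log(1.8 x 10^-4) = 3.74.

3.74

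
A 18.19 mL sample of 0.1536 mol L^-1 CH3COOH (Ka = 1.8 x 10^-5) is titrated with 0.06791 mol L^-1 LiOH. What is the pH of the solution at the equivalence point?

8.71

n(CH3COOH) = 0.1536 x 0.01819 = 0.002794 mol; V(LiOH) at equivalence = 0.002794/0.06791 = 0.04114 L.
At equivalence all the acid is converted to CH3COO-; total volume = 0.01819 + 0.04114 = 0.05933 L, so [CH3COO-] = 0.002794/0.05933 = 0.04709 M.
Kb = Kw/Ka = 1.0e-14 / 1.8 x 10^-5 = 5.56e-10.
[OH^-] = sqrt(Kb x [CH3COO-]) = sqrt(5.56e-10 x 0.04709) = 5.11e-6 M.
pOH = 5.29, so pH = 14.00 - 5.29 = 8.71.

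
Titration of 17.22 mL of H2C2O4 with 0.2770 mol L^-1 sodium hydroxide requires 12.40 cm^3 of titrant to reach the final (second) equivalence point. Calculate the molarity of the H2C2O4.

0.0997 M

n(NaOH) = 0.2770 x 0.01240 = 0.003435 mol.
At the final (second) equivalence point, 2 mol OH^- react per mol H2C2O4, so n(H2C2O4) = 0.003435 / 2 = 0.001717 mol.
[H2C2O4] = 0.001717 / 0.01722 L = 0.0997 M.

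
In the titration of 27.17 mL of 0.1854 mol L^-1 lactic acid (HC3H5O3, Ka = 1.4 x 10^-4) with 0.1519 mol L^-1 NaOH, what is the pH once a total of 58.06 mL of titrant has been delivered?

12.65

n(acid) = 0.1854 x 0.02717 = 0.005037 mol; n(NaOH) added = 0.1519 x 0.05806 = 0.008819 mol.
Base is in excess by 0.008819 - 0.005037 = 0.003782 mol in a total volume of 0.08523 L.
[OH^-] = 0.003782/0.08523 = 0.04437 M, so pOH = 1.35 and pH = 14.00 - 1.35 = 12.65.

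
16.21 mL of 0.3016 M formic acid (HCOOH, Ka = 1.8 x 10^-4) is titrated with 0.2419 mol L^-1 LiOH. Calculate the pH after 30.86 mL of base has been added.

n(acid) = 0.3016 x 0.01621 = 0.004889 mol; n(LiOH) added = 0.2419 x 0.03086 = 0.007465 mol.
Base is in excess by 0.007465 - 0.004889 = 0.002576 mol in a total volume of 0.04707 L.
[OH^-] = 0.002576/0.04707 = 0.05473 M, so pOH = 1.26 and pH = 14.00 - 1.26 = 12.74.

12.74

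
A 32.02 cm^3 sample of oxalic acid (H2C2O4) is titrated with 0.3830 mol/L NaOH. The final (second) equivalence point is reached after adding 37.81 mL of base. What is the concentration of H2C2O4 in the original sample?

0.226 M

n(NaOH) = 0.3830 x 0.03781 = 0.01448 mol.
At the final (second) equivalence point, 2 mol OH^- react per mol H2C2O4, so n(H2C2O4) = 0.01448 / 2 = 0.007241 mol.
[H2C2O4] = 0.007241 / 0.03202 L = 0.226 M.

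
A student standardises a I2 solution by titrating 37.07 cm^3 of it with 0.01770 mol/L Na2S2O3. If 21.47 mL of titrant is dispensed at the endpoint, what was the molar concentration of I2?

n(Na2S2O3) = 0.01770 x 0.02147 = 0.0003800 mol.
From the balanced equation, 2 mol Na2S2O3 reacts with 1 mol I2, so n(I2) = 0.0003800 x 1/2 = 0.0001900 mol.
[I2] = 0.0001900 / 0.03707 L = 0.00513 M.

0.00513 M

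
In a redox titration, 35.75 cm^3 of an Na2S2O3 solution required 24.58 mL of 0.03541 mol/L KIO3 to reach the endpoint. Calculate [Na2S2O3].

n(KIO3) = 0.03541 x 0.02458 = 0.0008704 mol.
From the balanced equation, 1 mol KIO3 reacts with 6 mol Na2S2O3, so n(Na2S2O3) = 0.0008704 x 6/1 = 0.005222 mol.
[Na2S2O3] = 0.005222 / 0.03575 L = 0.146 M.

0.146 M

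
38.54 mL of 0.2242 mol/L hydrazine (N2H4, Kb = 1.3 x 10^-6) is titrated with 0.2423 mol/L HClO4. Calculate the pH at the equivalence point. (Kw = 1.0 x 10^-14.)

4.52

n(N2H4) = 0.2242 x 0.03854 = 0.008641 mol; V(HClO4) at equivalence = 0.008641/0.2423 = 0.03566 L.
At equivalence the base is fully converted to N2H5+; total volume = 0.07420 L, so [N2H5+] = 0.008641/0.07420 = 0.1164 M.
Ka(N2H5+) = Kw/Kb = 1.0e-14 / 1.3 x 10^-6 = 7.69e-9.
[H^+] = sqrt(Ka x [N2H5+]) = sqrt(7.69e-9 x 0.1164) = 2.99e-5 M.
pH = -log(2.99e-5) = 4.52.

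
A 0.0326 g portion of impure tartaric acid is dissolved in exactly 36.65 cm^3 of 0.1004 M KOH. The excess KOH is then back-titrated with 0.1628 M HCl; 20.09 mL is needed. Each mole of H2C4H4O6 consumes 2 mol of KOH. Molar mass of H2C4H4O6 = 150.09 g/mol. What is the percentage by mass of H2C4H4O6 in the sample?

94.2%

Total n(KOH) added = 0.1004 x 0.03665 = 0.003680 mol.
n(HCl) used = 0.1628 x 0.02009 = 0.003271 mol, which equals the excess n(KOH).
So n(KOH) consumed by the sample = 0.003680 - 0.003271 = 0.0004090 mol.
n(H2C4H4O6) = 0.0004090 / 2 = 0.0002045 mol.
mass H2C4H4O6 = 0.0002045 x 150.09 = 0.03069 g, so %H2C4H4O6 = 0.03069/0.0326 x 100 = 94.2%.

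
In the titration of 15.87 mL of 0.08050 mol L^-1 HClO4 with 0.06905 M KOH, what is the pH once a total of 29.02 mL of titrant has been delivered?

n(acid) = 0.08050 x 0.01587 = 0.001278 mol; n(KOH) added = 0.06905 x 0.02902 = 0.002004 mol.
Base is in excess by 0.002004 - 0.001278 = 0.0007263 mol in a total volume of 0.04489 L.
[OH^-] = 0.0007263/0.04489 = 0.01618 M, so pOH = 1.79 and pH = 14.00 - 1.79 = 12.21.

12.21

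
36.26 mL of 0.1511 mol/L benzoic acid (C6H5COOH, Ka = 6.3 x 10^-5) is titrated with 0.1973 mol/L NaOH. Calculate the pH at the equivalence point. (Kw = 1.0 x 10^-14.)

n(C6H5COOH) = 0.1511 x 0.03626 = 0.005479 mol; V(NaOH) at equivalence = 0.005479/0.1973 = 0.02777 L.
At equivalence all the acid is converted to C6H5COO-; total volume = 0.03626 + 0.02777 = 0.06403 L, so [C6H5COO-] = 0.005479/0.06403 = 0.08557 M.
Kb = Kw/Ka = 1.0e-14 / 6.3 x 10^-5 = 1.59e-10.
[OH^-] = sqrt(Kb x [C6H5COO-]) = sqrt(1.59e-10 x 0.08557) = 3.69e-6 M.
pOH = 5.43, so pH = 14.00 - 5.43 = 8.57.

8.57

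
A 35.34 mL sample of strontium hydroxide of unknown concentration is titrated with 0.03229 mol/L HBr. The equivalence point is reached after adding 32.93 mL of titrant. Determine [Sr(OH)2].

0.0150 M

n(HBr) delivered = 0.03229 x 0.03293 = 0.001063 mol.
The reaction is 1 Sr(OH)2 + 2 HBr, so n(Sr(OH)2) = 0.001063 x 1/2 = 0.0005317 mol.
[Sr(OH)2] = 0.0005317 mol / 0.03534 L = 0.0150 M.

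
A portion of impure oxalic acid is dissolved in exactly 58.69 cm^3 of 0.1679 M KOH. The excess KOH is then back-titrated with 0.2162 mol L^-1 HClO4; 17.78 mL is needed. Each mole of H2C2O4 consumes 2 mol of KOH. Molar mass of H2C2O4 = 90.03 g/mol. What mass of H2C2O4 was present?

0.271 g

Total n(KOH) added = 0.1679 x 0.05869 = 0.009854 mol.
n(HClO4) used = 0.2162 x 0.01778 = 0.003844 mol, which equals the excess n(KOH).
So n(KOH) consumed by the sample = 0.009854 - 0.003844 = 0.006010 mol.
n(H2C2O4) = 0.006010 / 2 = 0.003005 mol.
mass = 0.003005 mol x 90.03 g/mol = 0.271 g.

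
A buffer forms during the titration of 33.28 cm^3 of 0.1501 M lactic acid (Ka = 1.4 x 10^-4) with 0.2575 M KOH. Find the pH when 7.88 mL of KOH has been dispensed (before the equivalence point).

3.69

Initial n(HC3H5O3) = 0.1501 x 0.03328 = 0.004995 mol.
n(KOH) added = 0.2575 x 0.007880 = 0.002029 mol, converting that many moles of HC3H5O3 to C3H5O3-.
Remaining n(HC3H5O3) = 0.002966 mol; n(C3H5O3-) = 0.002029 mol.
By Henderson-Hasselbalch, pH = pKa + log([A^-]/[HA]) = 3.85 + log(0.002029/0.002966) = 3.85 + (-0.16) = 3.69.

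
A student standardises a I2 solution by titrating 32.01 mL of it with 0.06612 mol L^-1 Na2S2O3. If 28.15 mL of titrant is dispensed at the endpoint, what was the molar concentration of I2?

n(Na2S2O3) = 0.06612 x 0.02815 = 0.001861 mol.
From the balanced equation, 2 mol Na2S2O3 reacts with 1 mol I2, so n(I2) = 0.001861 x 1/2 = 0.0009306 mol.
[I2] = 0.0009306 / 0.03201 L = 0.0291 M.

0.0291 M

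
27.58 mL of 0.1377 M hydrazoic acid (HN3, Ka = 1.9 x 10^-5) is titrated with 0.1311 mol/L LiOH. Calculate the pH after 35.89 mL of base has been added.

12.16

n(acid) = 0.1377 x 0.02758 = 0.003798 mol; n(LiOH) added = 0.1311 x 0.03589 = 0.004705 mol.
Base is in excess by 0.004705 - 0.003798 = 0.0009074 mol in a total volume of 0.06347 L.
[OH^-] = 0.0009074/0.06347 = 0.01430 M, so pOH = 1.84 and pH = 14.00 - 1.84 = 12.16.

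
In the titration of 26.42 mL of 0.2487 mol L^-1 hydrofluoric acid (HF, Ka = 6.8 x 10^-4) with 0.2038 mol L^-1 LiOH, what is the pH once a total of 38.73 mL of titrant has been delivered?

n(acid) = 0.2487 x 0.02642 = 0.006571 mol; n(LiOH) added = 0.2038 x 0.03873 = 0.007893 mol.
Base is in excess by 0.007893 - 0.006571 = 0.001323 mol in a total volume of 0.06515 L.
[OH^-] = 0.001323/0.06515 = 0.02030 M, so pOH = 1.69 and pH = 14.00 - 1.69 = 12.31.

12.31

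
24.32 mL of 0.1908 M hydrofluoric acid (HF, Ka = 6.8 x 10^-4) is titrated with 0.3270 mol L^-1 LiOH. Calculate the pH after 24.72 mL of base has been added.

n(acid) = 0.1908 x 0.02432 = 0.004640 mol; n(LiOH) added = 0.3270 x 0.02472 = 0.008083 mol.
Base is in excess by 0.008083 - 0.004640 = 0.003443 mol in a total volume of 0.04904 L.
[OH^-] = 0.003443/0.04904 = 0.07021 M, so pOH = 1.15 and pH = 14.00 - 1.15 = 12.85.

12.85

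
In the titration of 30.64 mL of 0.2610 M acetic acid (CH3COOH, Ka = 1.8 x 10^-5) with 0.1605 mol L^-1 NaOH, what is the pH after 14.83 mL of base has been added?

4.37

Initial n(CH3COOH) = 0.2610 x 0.03064 = 0.007997 mol.
n(NaOH) added = 0.1605 x 0.01483 = 0.002380 mol, converting that many moles of CH3COOH to CH3COO-.
Remaining n(CH3COOH) = 0.005617 mol; n(CH3COO-) = 0.002380 mol.
By Henderson-Hasselbalch, pH = pKa + log([A^-]/[HA]) = 4.74 + log(0.002380/0.005617) = 4.74 + (-0.37) = 4.37.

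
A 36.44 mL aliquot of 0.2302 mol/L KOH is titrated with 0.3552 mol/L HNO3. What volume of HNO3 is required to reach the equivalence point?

n(KOH) = 0.2302 mol/L x 0.03644 L = 0.008388 mol.
At equivalence n(HNO3) = n(KOH) = 0.008388 mol.
V(HNO3) = 0.008388 / 0.3552 = 0.02362 L = 23.6 mL.

23.6 mL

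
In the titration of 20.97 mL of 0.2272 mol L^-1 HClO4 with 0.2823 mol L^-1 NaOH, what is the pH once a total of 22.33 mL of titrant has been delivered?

n(acid) = 0.2272 x 0.02097 = 0.004764 mol; n(NaOH) added = 0.2823 x 0.02233 = 0.006304 mol.
Base is in excess by 0.006304 - 0.004764 = 0.001539 mol in a total volume of 0.04330 L.
[OH^-] = 0.001539/0.04330 = 0.03555 M, so pOH = 1.45 and pH = 14.00 - 1.45 = 12.55.

12.55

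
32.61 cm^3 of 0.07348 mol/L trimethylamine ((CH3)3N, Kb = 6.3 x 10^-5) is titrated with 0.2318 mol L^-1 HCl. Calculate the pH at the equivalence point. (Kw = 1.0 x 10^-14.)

n((CH3)3N) = 0.07348 x 0.03261 = 0.002396 mol; V(HCl) at equivalence = 0.002396/0.2318 = 0.01034 L.
At equivalence the base is fully converted to (CH3)3NH+; total volume = 0.04295 L, so [(CH3)3NH+] = 0.002396/0.04295 = 0.05579 M.
Ka((CH3)3NH+) = Kw/Kb = 1.0e-14 / 6.3 x 10^-5 = 1.59e-10.
[H^+] = sqrt(Ka x [(CH3)3NH+]) = sqrt(1.59e-10 x 0.05579) = 2.98e-6 M.
pH = -log(2.98e-6) = 5.53.

5.53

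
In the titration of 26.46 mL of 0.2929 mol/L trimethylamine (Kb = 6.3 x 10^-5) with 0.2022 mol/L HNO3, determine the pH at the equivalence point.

n((CH3)3N) = 0.2929 x 0.02646 = 0.007750 mol; V(HNO3) at equivalence = 0.007750/0.2022 = 0.03833 L.
At equivalence the base is fully converted to (CH3)3NH+; total volume = 0.06479 L, so [(CH3)3NH+] = 0.007750/0.06479 = 0.1196 M.
Ka((CH3)3NH+) = Kw/Kb = 1.0e-14 / 6.3 x 10^-5 = 1.59e-10.
[H^+] = sqrt(Ka x [(CH3)3NH+]) = sqrt(1.59e-10 x 0.1196) = 4.36e-6 M.
pH = -log(4.36e-6) = 5.36.

5.36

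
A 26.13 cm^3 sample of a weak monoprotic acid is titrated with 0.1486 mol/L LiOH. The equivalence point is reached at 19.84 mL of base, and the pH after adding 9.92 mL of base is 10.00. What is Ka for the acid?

9.92 mL is half of the equivalence volume, so this is the half-equivalence point where [HA] = [A^-].
At half-equivalence pH = pKa, so pKa = 10.00.
Ka = 10^(-10.00) = 1.0 x 10^-10.

1.0 x 10^-10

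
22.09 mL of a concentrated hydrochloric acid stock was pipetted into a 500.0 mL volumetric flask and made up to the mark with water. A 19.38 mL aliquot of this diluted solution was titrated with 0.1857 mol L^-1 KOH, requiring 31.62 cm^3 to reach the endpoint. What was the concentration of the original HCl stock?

6.86 M

n(KOH) = 0.1857 x 0.03162 = 0.005872 mol.
n(HCl) in the aliquot = 0.005872 mol.
[diluted HCl] = 0.005872 / 0.01938 = 0.3030 M.
Dilution factor = 500.0/22.09 = 22.63, so [stock] = 0.3030 x 22.63 = 6.86 M.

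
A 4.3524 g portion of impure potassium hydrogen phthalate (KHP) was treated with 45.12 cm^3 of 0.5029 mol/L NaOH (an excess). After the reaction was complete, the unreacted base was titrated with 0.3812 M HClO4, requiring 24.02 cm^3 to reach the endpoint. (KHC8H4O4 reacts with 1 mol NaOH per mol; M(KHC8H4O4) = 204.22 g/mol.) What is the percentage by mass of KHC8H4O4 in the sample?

Total n(NaOH) added = 0.5029 x 0.04512 = 0.02269 mol.
n(HClO4) used = 0.3812 x 0.02402 = 0.009156 mol, which equals the excess n(NaOH).
So n(NaOH) consumed by the sample = 0.02269 - 0.009156 = 0.01353 mol.
n(KHC8H4O4) = 0.01353 / 1 = 0.01353 mol.
mass KHC8H4O4 = 0.01353 x 204.22 = 2.764 g, so %KHC8H4O4 = 2.764/4.3524 x 100 = 63.5%.

63.5%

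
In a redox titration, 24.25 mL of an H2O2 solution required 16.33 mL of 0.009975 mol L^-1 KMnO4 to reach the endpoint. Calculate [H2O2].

n(KMnO4) = 0.009975 x 0.01633 = 0.0001629 mol.
From the balanced equation, 2 mol KMnO4 reacts with 5 mol H2O2, so n(H2O2) = 0.0001629 x 5/2 = 0.0004072 mol.
[H2O2] = 0.0004072 / 0.02425 L = 0.0168 M.

0.0168 M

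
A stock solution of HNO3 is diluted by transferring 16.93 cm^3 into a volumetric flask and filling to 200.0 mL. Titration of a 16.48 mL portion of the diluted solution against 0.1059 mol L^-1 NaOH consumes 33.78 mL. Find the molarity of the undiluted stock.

2.56 M

n(NaOH) = 0.1059 x 0.03378 = 0.003577 mol.
n(HNO3) in the aliquot = 0.003577 mol.
[diluted HNO3] = 0.003577 / 0.01648 = 0.2171 M.
Dilution factor = 200.0/16.93 = 11.81, so [stock] = 0.2171 x 11.81 = 2.56 M.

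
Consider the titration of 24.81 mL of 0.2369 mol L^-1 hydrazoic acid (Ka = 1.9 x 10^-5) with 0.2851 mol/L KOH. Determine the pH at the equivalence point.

8.92

n(HN3) = 0.2369 x 0.02481 = 0.005877 mol; V(KOH) at equivalence = 0.005877/0.2851 = 0.02062 L.
At equivalence all the acid is converted to N3-; total volume = 0.02481 + 0.02062 = 0.04543 L, so [N3-] = 0.005877/0.04543 = 0.1294 M.
Kb = Kw/Ka = 1.0e-14 / 1.9 x 10^-5 = 5.26e-10.
[OH^-] = sqrt(Kb x [N3-]) = sqrt(5.26e-10 x 0.1294) = 8.25e-6 M.
pOH = 5.08, so pH = 14.00 - 5.08 = 8.92.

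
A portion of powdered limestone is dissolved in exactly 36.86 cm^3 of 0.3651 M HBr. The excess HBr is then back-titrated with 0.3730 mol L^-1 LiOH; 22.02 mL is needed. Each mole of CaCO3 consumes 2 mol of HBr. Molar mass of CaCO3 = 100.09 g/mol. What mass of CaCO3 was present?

0.262 g

Total n(HBr) added = 0.3651 x 0.03686 = 0.01346 mol.
n(LiOH) used = 0.3730 x 0.02202 = 0.008213 mol, which equals the excess n(HBr).
So n(HBr) consumed by the sample = 0.01346 - 0.008213 = 0.005244 mol.
n(CaCO3) = 0.005244 / 2 = 0.002622 mol.
mass = 0.002622 mol x 100.09 g/mol = 0.262 g.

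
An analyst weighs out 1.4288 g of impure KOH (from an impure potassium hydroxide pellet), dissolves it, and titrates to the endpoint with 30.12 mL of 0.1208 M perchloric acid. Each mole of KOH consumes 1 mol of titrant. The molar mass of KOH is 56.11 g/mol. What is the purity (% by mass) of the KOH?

14.3%

n(HClO4) = 0.1208 x 0.03012 = 0.003638 mol.
n(KOH) = 0.003638 / 1 = 0.003638 mol.
mass of KOH = 0.003638 x 56.11 = 0.2042 g.
% purity = 0.2042 / 1.4288 x 100 = 14.3%.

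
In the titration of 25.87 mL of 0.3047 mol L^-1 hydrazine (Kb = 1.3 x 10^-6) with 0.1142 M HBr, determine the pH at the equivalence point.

4.60

n(N2H4) = 0.3047 x 0.02587 = 0.007883 mol; V(HBr) at equivalence = 0.007883/0.1142 = 0.06902 L.
At equivalence the base is fully converted to N2H5+; total volume = 0.09489 L, so [N2H5+] = 0.007883/0.09489 = 0.08307 M.
Ka(N2H5+) = Kw/Kb = 1.0e-14 / 1.3 x 10^-6 = 7.69e-9.
[H^+] = sqrt(Ka x [N2H5+]) = sqrt(7.69e-9 x 0.08307) = 2.53e-5 M.
pH = -log(2.53e-5) = 4.60.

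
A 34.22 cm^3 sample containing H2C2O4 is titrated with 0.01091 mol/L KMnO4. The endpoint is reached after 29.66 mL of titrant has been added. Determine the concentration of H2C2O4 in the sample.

0.0236 M

n(KMnO4) = 0.01091 x 0.02966 = 0.0003236 mol.
From the balanced equation, 2 mol KMnO4 reacts with 5 mol H2C2O4, so n(H2C2O4) = 0.0003236 x 5/2 = 0.0008090 mol.
[H2C2O4] = 0.0008090 / 0.03422 L = 0.0236 M.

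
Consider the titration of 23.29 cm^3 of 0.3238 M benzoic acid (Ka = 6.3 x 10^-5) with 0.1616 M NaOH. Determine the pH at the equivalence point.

n(C6H5COOH) = 0.3238 x 0.02329 = 0.007541 mol; V(NaOH) at equivalence = 0.007541/0.1616 = 0.04667 L.
At equivalence all the acid is converted to C6H5COO-; total volume = 0.02329 + 0.04667 = 0.06996 L, so [C6H5COO-] = 0.007541/0.06996 = 0.1078 M.
Kb = Kw/Ka = 1.0e-14 / 6.3 x 10^-5 = 1.59e-10.
[OH^-] = sqrt(Kb x [C6H5COO-]) = sqrt(1.59e-10 x 0.1078) = 4.14e-6 M.
pOH = 5.38, so pH = 14.00 - 5.38 = 8.62.

8.62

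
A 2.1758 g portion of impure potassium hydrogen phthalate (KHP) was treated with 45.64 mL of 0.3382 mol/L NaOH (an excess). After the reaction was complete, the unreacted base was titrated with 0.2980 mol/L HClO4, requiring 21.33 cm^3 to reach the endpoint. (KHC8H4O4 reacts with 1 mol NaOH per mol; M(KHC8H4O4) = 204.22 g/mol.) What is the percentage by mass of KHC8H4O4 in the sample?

Total n(NaOH) added = 0.3382 x 0.04564 = 0.01544 mol.
n(HClO4) used = 0.2980 x 0.02133 = 0.006356 mol, which equals the excess n(NaOH).
So n(NaOH) consumed by the sample = 0.01544 - 0.006356 = 0.009079 mol.
n(KHC8H4O4) = 0.009079 / 1 = 0.009079 mol.
mass KHC8H4O4 = 0.009079 x 204.22 = 1.854 g, so %KHC8H4O4 = 1.854/2.1758 x 100 = 85.2%.

85.2%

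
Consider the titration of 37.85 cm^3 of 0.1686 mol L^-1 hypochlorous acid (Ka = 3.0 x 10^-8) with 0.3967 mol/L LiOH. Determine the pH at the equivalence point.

n(HClO) = 0.1686 x 0.03785 = 0.006382 mol; V(LiOH) at equivalence = 0.006382/0.3967 = 0.01609 L.
At equivalence all the acid is converted to ClO-; total volume = 0.03785 + 0.01609 = 0.05394 L, so [ClO-] = 0.006382/0.05394 = 0.1183 M.
Kb = Kw/Ka = 1.0e-14 / 3.0 x 10^-8 = 3.33e-7.
[OH^-] = sqrt(Kb x [ClO-]) = sqrt(3.33e-7 x 0.1183) = 0.000199 M.
pOH = 3.70, so pH = 14.00 - 3.70 = 10.30.

10.30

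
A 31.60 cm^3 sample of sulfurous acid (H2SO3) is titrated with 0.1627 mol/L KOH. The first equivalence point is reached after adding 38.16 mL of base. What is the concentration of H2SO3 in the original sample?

n(KOH) = 0.1627 x 0.03816 = 0.006209 mol.
At the first equivalence point, 1 mol OH^- react per mol H2SO3, so n(H2SO3) = 0.006209 / 1 = 0.006209 mol.
[H2SO3] = 0.006209 / 0.03160 L = 0.196 M.

0.196 M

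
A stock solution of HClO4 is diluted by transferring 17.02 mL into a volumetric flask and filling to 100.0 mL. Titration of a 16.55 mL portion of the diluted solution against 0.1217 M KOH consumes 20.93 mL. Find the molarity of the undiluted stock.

0.904 M

n(KOH) = 0.1217 x 0.02093 = 0.002547 mol.
n(HClO4) in the aliquot = 0.002547 mol.
[diluted HClO4] = 0.002547 / 0.01655 = 0.1539 M.
Dilution factor = 100.0/17.02 = 5.875, so [stock] = 0.1539 x 5.875 = 0.904 M.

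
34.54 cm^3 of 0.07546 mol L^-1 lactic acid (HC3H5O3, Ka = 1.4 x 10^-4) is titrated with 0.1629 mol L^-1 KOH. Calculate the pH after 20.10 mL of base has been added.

12.09

n(acid) = 0.07546 x 0.03454 = 0.002606 mol; n(KOH) added = 0.1629 x 0.02010 = 0.003274 mol.
Base is in excess by 0.003274 - 0.002606 = 0.0006679 mol in a total volume of 0.05464 L.
[OH^-] = 0.0006679/0.05464 = 0.01222 M, so pOH = 1.91 and pH = 14.00 - 1.91 = 12.09.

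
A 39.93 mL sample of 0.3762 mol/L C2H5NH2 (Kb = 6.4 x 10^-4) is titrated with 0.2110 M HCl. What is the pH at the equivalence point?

5.84

n(C2H5NH2) = 0.3762 x 0.03993 = 0.01502 mol; V(HCl) at equivalence = 0.01502/0.2110 = 0.07119 L.
At equivalence the base is fully converted to C2H5NH3+; total volume = 0.1111 L, so [C2H5NH3+] = 0.01502/0.1111 = 0.1352 M.
Ka(C2H5NH3+) = Kw/Kb = 1.0e-14 / 6.4 x 10^-4 = 1.56e-11.
[H^+] = sqrt(Ka x [C2H5NH3+]) = sqrt(1.56e-11 x 0.1352) = 1.45e-6 M.
pH = -log(1.45e-6) = 5.84.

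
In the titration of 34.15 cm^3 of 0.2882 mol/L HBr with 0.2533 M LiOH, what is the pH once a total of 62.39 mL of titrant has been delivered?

n(acid) = 0.2882 x 0.03415 = 0.009842 mol; n(LiOH) added = 0.2533 x 0.06239 = 0.01580 mol.
Base is in excess by 0.01580 - 0.009842 = 0.005961 mol in a total volume of 0.09654 L.
[OH^-] = 0.005961/0.09654 = 0.06175 M, so pOH = 1.21 and pH = 14.00 - 1.21 = 12.79.

12.79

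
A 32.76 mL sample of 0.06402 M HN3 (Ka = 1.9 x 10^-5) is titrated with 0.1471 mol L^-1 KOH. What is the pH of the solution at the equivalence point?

n(HN3) = 0.06402 x 0.03276 = 0.002097 mol; V(KOH) at equivalence = 0.002097/0.1471 = 0.01426 L.
At equivalence all the acid is converted to N3-; total volume = 0.03276 + 0.01426 = 0.04702 L, so [N3-] = 0.002097/0.04702 = 0.04461 M.
Kb = Kw/Ka = 1.0e-14 / 1.9 x 10^-5 = 5.26e-10.
[OH^-] = sqrt(Kb x [N3-]) = sqrt(5.26e-10 x 0.04461) = 4.85e-6 M.
pOH = 5.31, so pH = 14.00 - 5.31 = 8.69.

8.69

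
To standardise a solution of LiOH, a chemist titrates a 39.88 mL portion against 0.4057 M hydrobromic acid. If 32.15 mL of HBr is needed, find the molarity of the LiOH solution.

0.327 M

n(HBr) delivered = 0.4057 x 0.03215 = 0.01304 mol.
For a 1:1 reaction, n(LiOH) = 0.01304 mol.
[LiOH] = 0.01304 mol / 0.03988 L = 0.327 M.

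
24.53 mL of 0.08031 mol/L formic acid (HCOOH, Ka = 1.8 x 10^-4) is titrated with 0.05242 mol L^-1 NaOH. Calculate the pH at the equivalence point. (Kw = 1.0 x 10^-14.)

n(HCOOH) = 0.08031 x 0.02453 = 0.001970 mol; V(NaOH) at equivalence = 0.001970/0.05242 = 0.03758 L.
At equivalence all the acid is converted to HCOO-; total volume = 0.02453 + 0.03758 = 0.06211 L, so [HCOO-] = 0.001970/0.06211 = 0.03172 M.
Kb = Kw/Ka = 1.0e-14 / 1.8 x 10^-4 = 5.56e-11.
[OH^-] = sqrt(Kb x [HCOO-]) = sqrt(5.56e-11 x 0.03172) = 1.33e-6 M.
pOH = 5.88, so pH = 14.00 - 5.88 = 8.12.

8.12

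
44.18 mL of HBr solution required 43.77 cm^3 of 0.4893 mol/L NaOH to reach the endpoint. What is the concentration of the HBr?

0.485 M

n(NaOH) delivered = 0.4893 x 0.04377 = 0.02142 mol.
For a 1:1 reaction, n(HBr) = 0.02142 mol.
[HBr] = 0.02142 mol / 0.04418 L = 0.485 M.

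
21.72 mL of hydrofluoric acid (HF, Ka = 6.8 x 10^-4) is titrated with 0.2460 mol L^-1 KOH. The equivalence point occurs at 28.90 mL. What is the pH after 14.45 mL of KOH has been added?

14.45 mL is exactly half the equivalence volume (28.90/2), i.e. the half-equivalence point.
There, n(HA) = n(A^-), so pH = pKa = -log(6.8 x 10^-4) = 3.17.

3.17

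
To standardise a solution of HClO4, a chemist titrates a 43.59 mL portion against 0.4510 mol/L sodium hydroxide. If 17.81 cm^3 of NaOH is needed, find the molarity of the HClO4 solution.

n(NaOH) delivered = 0.4510 x 0.01781 = 0.008032 mol.
For a 1:1 reaction, n(HClO4) = 0.008032 mol.
[HClO4] = 0.008032 mol / 0.04359 L = 0.184 M.

0.184 M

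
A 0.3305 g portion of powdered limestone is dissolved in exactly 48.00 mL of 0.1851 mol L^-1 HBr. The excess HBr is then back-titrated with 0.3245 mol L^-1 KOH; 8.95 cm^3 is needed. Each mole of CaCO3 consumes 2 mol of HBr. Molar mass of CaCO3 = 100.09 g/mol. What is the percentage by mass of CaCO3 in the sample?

90.6%

Total n(HBr) added = 0.1851 x 0.04800 = 0.008885 mol.
n(KOH) used = 0.3245 x 0.008950 = 0.002904 mol, which equals the excess n(HBr).
So n(HBr) consumed by the sample = 0.008885 - 0.002904 = 0.005981 mol.
n(CaCO3) = 0.005981 / 2 = 0.002990 mol.
mass CaCO3 = 0.002990 x 100.09 = 0.2993 g, so %CaCO3 = 0.2993/0.3305 x 100 = 90.6%.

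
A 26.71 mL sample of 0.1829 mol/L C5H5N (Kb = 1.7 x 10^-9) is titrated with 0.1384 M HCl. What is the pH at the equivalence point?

3.17

n(C5H5N) = 0.1829 x 0.02671 = 0.004885 mol; V(HCl) at equivalence = 0.004885/0.1384 = 0.03530 L.
At equivalence the base is fully converted to C5H5NH+; total volume = 0.06201 L, so [C5H5NH+] = 0.004885/0.06201 = 0.07878 M.
Ka(C5H5NH+) = Kw/Kb = 1.0e-14 / 1.7 x 10^-9 = 5.88e-6.
[H^+] = sqrt(Ka x [C5H5NH+]) = sqrt(5.88e-6 x 0.07878) = 0.000681 M.
pH = -log(0.000681) = 3.17.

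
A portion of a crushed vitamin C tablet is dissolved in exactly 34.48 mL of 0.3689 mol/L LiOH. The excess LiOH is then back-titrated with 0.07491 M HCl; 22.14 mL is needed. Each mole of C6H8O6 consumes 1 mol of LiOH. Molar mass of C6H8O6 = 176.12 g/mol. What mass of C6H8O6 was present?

Total n(LiOH) added = 0.3689 x 0.03448 = 0.01272 mol.
n(HCl) used = 0.07491 x 0.02214 = 0.001659 mol, which equals the excess n(LiOH).
So n(LiOH) consumed by the sample = 0.01272 - 0.001659 = 0.01106 mol.
n(C6H8O6) = 0.01106 / 1 = 0.01106 mol.
mass = 0.01106 mol x 176.12 g/mol = 1.95 g.

1.95 g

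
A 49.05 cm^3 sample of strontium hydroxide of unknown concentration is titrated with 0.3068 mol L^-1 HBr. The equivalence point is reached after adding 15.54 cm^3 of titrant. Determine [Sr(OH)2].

n(HBr) delivered = 0.3068 x 0.01554 = 0.004768 mol.
The reaction is 1 Sr(OH)2 + 2 HBr, so n(Sr(OH)2) = 0.004768 x 1/2 = 0.002384 mol.
[Sr(OH)2] = 0.002384 mol / 0.04905 L = 0.0486 M.

0.0486 M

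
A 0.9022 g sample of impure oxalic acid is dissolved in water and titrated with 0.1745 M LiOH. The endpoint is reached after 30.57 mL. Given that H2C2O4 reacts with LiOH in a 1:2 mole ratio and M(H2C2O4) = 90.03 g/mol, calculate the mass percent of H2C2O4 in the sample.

26.6%

n(LiOH) = 0.1745 x 0.03057 = 0.005334 mol.
n(H2C2O4) = 0.005334 / 2 = 0.002667 mol.
mass of H2C2O4 = 0.002667 x 90.03 = 0.2401 g.
% purity = 0.2401 / 0.9022 x 100 = 26.6%.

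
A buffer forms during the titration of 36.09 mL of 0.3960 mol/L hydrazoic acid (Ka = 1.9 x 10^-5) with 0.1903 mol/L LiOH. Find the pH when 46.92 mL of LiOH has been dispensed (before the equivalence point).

Initial n(HN3) = 0.3960 x 0.03609 = 0.01429 mol.
n(LiOH) added = 0.1903 x 0.04692 = 0.008929 mol, converting that many moles of HN3 to N3-.
Remaining n(HN3) = 0.005363 mol; n(N3-) = 0.008929 mol.
By Henderson-Hasselbalch, pH = pKa + log([A^-]/[HA]) = 4.72 + log(0.008929/0.005363) = 4.72 + (+0.22) = 4.94.

4.94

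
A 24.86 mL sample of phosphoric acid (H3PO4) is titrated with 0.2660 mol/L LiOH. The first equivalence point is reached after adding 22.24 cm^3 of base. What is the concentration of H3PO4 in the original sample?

0.238 M

n(LiOH) = 0.2660 x 0.02224 = 0.005916 mol.
At the first equivalence point, 1 mol OH^- react per mol H3PO4, so n(H3PO4) = 0.005916 / 1 = 0.005916 mol.
[H3PO4] = 0.005916 / 0.02486 L = 0.238 M.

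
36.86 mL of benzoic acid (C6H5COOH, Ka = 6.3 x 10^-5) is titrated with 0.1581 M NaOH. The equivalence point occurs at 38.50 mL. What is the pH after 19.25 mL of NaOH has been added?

4.20

19.25 mL is exactly half the equivalence volume (38.50/2), i.e. the half-equivalence point.
There, n(HA) = n(A^-), so pH = pKa = -log(6.3 x 10^-5) = 4.20.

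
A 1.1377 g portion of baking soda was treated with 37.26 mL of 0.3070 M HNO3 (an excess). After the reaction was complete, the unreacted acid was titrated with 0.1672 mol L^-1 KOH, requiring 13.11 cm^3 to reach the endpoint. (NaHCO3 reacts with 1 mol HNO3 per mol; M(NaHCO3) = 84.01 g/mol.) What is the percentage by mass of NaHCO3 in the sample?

68.3%

Total n(HNO3) added = 0.3070 x 0.03726 = 0.01144 mol.
n(KOH) used = 0.1672 x 0.01311 = 0.002192 mol, which equals the excess n(HNO3).
So n(HNO3) consumed by the sample = 0.01144 - 0.002192 = 0.009247 mol.
n(NaHCO3) = 0.009247 / 1 = 0.009247 mol.
mass NaHCO3 = 0.009247 x 84.01 = 0.7768 g, so %NaHCO3 = 0.7768/1.1377 x 100 = 68.3%.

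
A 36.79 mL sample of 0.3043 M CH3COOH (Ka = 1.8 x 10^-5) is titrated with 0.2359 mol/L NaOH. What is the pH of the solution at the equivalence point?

n(CH3COOH) = 0.3043 x 0.03679 = 0.01120 mol; V(NaOH) at equivalence = 0.01120/0.2359 = 0.04746 L.
At equivalence all the acid is converted to CH3COO-; total volume = 0.03679 + 0.04746 = 0.08425 L, so [CH3COO-] = 0.01120/0.08425 = 0.1329 M.
Kb = Kw/Ka = 1.0e-14 / 1.8 x 10^-5 = 5.56e-10.
[OH^-] = sqrt(Kb x [CH3COO-]) = sqrt(5.56e-10 x 0.1329) = 8.59e-6 M.
pOH = 5.07, so pH = 14.00 - 5.07 = 8.93.

8.93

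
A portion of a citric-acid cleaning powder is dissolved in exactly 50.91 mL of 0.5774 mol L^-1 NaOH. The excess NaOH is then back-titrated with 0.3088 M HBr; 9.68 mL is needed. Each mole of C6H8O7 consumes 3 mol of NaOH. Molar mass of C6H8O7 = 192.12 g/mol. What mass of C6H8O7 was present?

1.69 g

Total n(NaOH) added = 0.5774 x 0.05091 = 0.02940 mol.
n(HBr) used = 0.3088 x 0.009680 = 0.002989 mol, which equals the excess n(NaOH).
So n(NaOH) consumed by the sample = 0.02940 - 0.002989 = 0.02641 mol.
n(C6H8O7) = 0.02641 / 3 = 0.008802 mol.
mass = 0.008802 mol x 192.12 g/mol = 1.69 g.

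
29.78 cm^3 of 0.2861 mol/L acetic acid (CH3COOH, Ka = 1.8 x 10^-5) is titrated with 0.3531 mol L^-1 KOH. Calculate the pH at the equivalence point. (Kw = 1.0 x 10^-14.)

n(CH3COOH) = 0.2861 x 0.02978 = 0.008520 mol; V(KOH) at equivalence = 0.008520/0.3531 = 0.02413 L.
At equivalence all the acid is converted to CH3COO-; total volume = 0.02978 + 0.02413 = 0.05391 L, so [CH3COO-] = 0.008520/0.05391 = 0.1580 M.
Kb = Kw/Ka = 1.0e-14 / 1.8 x 10^-5 = 5.56e-10.
[OH^-] = sqrt(Kb x [CH3COO-]) = sqrt(5.56e-10 x 0.1580) = 9.37e-6 M.
pOH = 5.03, so pH = 14.00 - 5.03 = 8.97.

8.97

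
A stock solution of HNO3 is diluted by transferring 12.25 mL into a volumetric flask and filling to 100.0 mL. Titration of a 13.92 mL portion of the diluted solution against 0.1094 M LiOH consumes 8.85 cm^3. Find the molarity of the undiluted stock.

n(LiOH) = 0.1094 x 0.008850 = 0.0009682 mol.
n(HNO3) in the aliquot = 0.0009682 mol.
[diluted HNO3] = 0.0009682 / 0.01392 = 0.06955 M.
Dilution factor = 100.0/12.25 = 8.163, so [stock] = 0.06955 x 8.163 = 0.568 M.

0.568 M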